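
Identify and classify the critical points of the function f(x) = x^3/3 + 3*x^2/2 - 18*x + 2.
f'(x) = x^2 + 3*x - 18

Solve f'(x) = 0:
  Factor: x^2 + 3*x - 18 = (x - 3)*(x + 6) = 0.
  ⇒ x = -6, 3

f''(x) = 2*x + 3
Second-derivative test at each critical point:
  f''(-6) = -9 < 0 → local maximum
  f''(3) = 9 > 0 → local minimum

Critical points: x = -6 (local maximum); x = 3 (local minimum)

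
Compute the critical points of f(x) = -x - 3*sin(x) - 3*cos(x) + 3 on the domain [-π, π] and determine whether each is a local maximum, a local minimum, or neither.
f'(x) = -3*sqrt(2)*cos(x + pi/4) - 1

Solve f'(x) = 0 on [-π, π]:
  f'(x) = 0 ⇔ 3*sin(x) - 3*cos(x) = 1. Write the left side as R·cos(x + φ) with R = √((-3)² + (-3)²) = 3*sqrt(2), cos φ = -sqrt(2)/2, sin φ = -sqrt(2)/2; then cos(x + φ) = sqrt(2)/6. Solve for x and keep the solutions lying in [-π, π].
  ⇒ x = -pi + atan((1 - sqrt(17))/(-sqrt(17) - 1)) ≈ -2.5941, atan((1 + sqrt(17))/(-1 + sqrt(17))) ≈ 1.0233

f''(x) = 3*sqrt(2)*sin(x + pi/4)
Second-derivative test at each critical point:
  f''(-2.5941) = -4.1231 < 0 → local maximum
  f''(1.0233) = 4.1231 > 0 → local minimum

Critical points: x = -pi + atan((1 - sqrt(17))/(-sqrt(17) - 1)) ≈ -2.5941 (local maximum); x = atan((1 + sqrt(17))/(-1 + sqrt(17))) ≈ 1.0233 (local minimum)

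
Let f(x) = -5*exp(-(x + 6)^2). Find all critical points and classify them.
f'(x) = 10*(x + 6)*exp(-(x + 6)^2)

Solve f'(x) = 0:
  f'(x) = (10*x + 60)·exp(-(x + 6)^2) and exp(-(x + 6)^2) > 0 for every x, so f'(x) = 0 ⇔ 10*x + 60 = 0.
  Factor: 10*x + 60 = 10*(x + 6) = 0.
  ⇒ x = -6

f''(x) = 10*(1 - 2*(x + 6)^2)*exp(-(x + 6)^2)
Second-derivative test at each critical point:
  f''(-6) = 10 > 0 → local minimum

Critical points: x = -6 (local minimum)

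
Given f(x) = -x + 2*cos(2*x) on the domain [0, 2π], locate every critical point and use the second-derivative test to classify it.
f'(x) = -4*sin(2*x) - 1

Solve f'(x) = 0 on [0, 2π]:
  f'(x) = 0 ⇔ sin(2*x) = -1/4, i.e. 2*x = arcsin(-1/4) + 2nπ or 2*x = π − arcsin(-1/4) + 2nπ; keep the solutions lying in [0, 2π].
  ⇒ x = asin(1/4)/2 + pi/2 ≈ 1.6971, pi - asin(1/4)/2 ≈ 3.0153, asin(1/4)/2 + 3*pi/2 ≈ 4.8387, -asin(1/4)/2 + 2*pi ≈ 6.1568

f''(x) = -8*cos(2*x)
Second-derivative test at each critical point:
  f''(1.6971) = 7.7460 > 0 → local minimum
  f''(3.0153) = -7.7460 < 0 → local maximum
  f''(4.8387) = 7.7460 > 0 → local minimum
  f''(6.1568) = -7.7460 < 0 → local maximum

Critical points: x = asin(1/4)/2 + pi/2 ≈ 1.6971 (local minimum); x = pi - asin(1/4)/2 ≈ 3.0153 (local maximum); x = asin(1/4)/2 + 3*pi/2 ≈ 4.8387 (local minimum); x = -asin(1/4)/2 + 2*pi ≈ 6.1568 (local maximum)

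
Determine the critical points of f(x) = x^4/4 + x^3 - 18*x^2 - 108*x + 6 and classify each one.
f'(x) = x^3 + 3*x^2 - 36*x - 108

Solve f'(x) = 0:
  Factor: x^3 + 3*x^2 - 36*x - 108 = (x - 6)*(x + 3)*(x + 6) = 0.
  ⇒ x = -6, -3, 6

f''(x) = 3*x^2 + 6*x - 36
Second-derivative test at each critical point:
  f''(-6) = 36 > 0 → local minimum
  f''(-3) = -27 < 0 → local maximum
  f''(6) = 108 > 0 → local minimum

Critical points: x = -6 (local minimum); x = -3 (local maximum); x = 6 (local minimum)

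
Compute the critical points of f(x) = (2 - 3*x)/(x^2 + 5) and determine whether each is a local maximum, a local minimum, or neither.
f'(x) = (3*x^2 - 4*x - 15)/(x^4 + 10*x^2 + 25)

Solve f'(x) = 0:
  f'(x) = (x - 3)*(3*x + 5)/(x^2 + 5)^2; the denominator is positive wherever f is defined, so f'(x) = 0 ⇔ 3*x^2 - 4*x - 15 = 0.
  Factor: 3*x^2 - 4*x - 15 = (x - 3)*(3*x + 5) = 0.
  ⇒ x = -5/3, 3

f''(x) = 2*(4*x^2*(2 - 3*x) + (9*x - 2)*(x^2 + 5))/(x^2 + 5)^3
Second-derivative test at each critical point:
  f''(-5/3) = -81/350 < 0 → local maximum
  f''(3) = 1/14 > 0 → local minimum

Critical points: x = -5/3 (local maximum); x = 3 (local minimum)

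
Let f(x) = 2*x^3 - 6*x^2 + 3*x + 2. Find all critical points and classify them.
f'(x) = 6*x^2 - 12*x + 3

Solve f'(x) = 0:
  Factor: 6*x^2 - 12*x + 3 = 3*(2*x^2 - 4*x + 1); 2*x^2 - 4*x + 1 = 0 has no rational roots; quadratic formula: x = (4 ± √8)/4.
  ⇒ x = 1 - sqrt(2)/2 ≈ 0.2929, sqrt(2)/2 + 1 ≈ 1.7071

f''(x) = 12*x - 12
Second-derivative test at each critical point:
  f''(0.2929) = -8.4853 < 0 → local maximum
  f''(1.7071) = 8.4853 > 0 → local minimum

Critical points: x = 1 - sqrt(2)/2 ≈ 0.2929 (local maximum); x = sqrt(2)/2 + 1 ≈ 1.7071 (local minimum)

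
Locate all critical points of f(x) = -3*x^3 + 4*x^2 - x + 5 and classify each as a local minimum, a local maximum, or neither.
f'(x) = -9*x^2 + 8*x - 1

Solve f'(x) = 0:
  9*x^2 - 8*x + 1 = 0 has no rational roots; quadratic formula: x = (8 ± √28)/18.
  ⇒ x = 4/9 - sqrt(7)/9 ≈ 0.1505, sqrt(7)/9 + 4/9 ≈ 0.7384

f''(x) = 8 - 18*x
Second-derivative test at each critical point:
  f''(0.1505) = 5.2915 > 0 → local minimum
  f''(0.7384) = -5.2915 < 0 → local maximum

Critical points: x = 4/9 - sqrt(7)/9 ≈ 0.1505 (local minimum); x = sqrt(7)/9 + 4/9 ≈ 0.7384 (local maximum)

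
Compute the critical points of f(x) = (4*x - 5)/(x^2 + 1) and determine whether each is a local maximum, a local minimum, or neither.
f'(x) = 2*(-2*x^2 + 5*x + 2)/(x^4 + 2*x^2 + 1)

Solve f'(x) = 0:
  f'(x) = -2*(2*x^2 - 5*x - 2)/(x^2 + 1)^2; the denominator is positive wherever f is defined, so f'(x) = 0 ⇔ -4*x^2 + 10*x + 4 = 0.
  Factor: -4*x^2 + 10*x + 4 = -2*(2*x^2 - 5*x - 2); 2*x^2 - 5*x - 2 = 0 has no rational roots; quadratic formula: x = (5 ± √41)/4.
  ⇒ x = 5/4 - sqrt(41)/4 ≈ -0.3508, 5/4 + sqrt(41)/4 ≈ 2.8508

f''(x) = 2*(4*x^2*(4*x - 5) + (5 - 12*x)*(x^2 + 1))/(x^2 + 1)^3
Second-derivative test at each critical point:
  f''(-0.3508) = 10.1537 > 0 → local minimum
  f''(2.8508) = -0.1537 < 0 → local maximum

Critical points: x = 5/4 - sqrt(41)/4 ≈ -0.3508 (local minimum); x = 5/4 + sqrt(41)/4 ≈ 2.8508 (local maximum)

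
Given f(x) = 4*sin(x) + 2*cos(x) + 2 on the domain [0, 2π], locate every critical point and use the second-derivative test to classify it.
f'(x) = -2*sin(x) + 4*cos(x)

Solve f'(x) = 0 on [0, 2π]:
  f'(x) = 0 ⇔ 4*cos(x) = 2*sin(x) ⇔ tan(x) = 2, i.e. x = arctan(2) + nπ; keep the solutions lying in [0, 2π].
  ⇒ x = atan(2) ≈ 1.1071, atan(2) + pi ≈ 4.2487

f''(x) = -4*sin(x) - 2*cos(x)
Second-derivative test at each critical point:
  f''(1.1071) = -4.4721 < 0 → local maximum
  f''(4.2487) = 4.4721 > 0 → local minimum

Critical points: x = atan(2) ≈ 1.1071 (local maximum); x = atan(2) + pi ≈ 4.2487 (local minimum)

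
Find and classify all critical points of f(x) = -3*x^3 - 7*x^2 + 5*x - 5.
f'(x) = -9*x^2 - 14*x + 5

Solve f'(x) = 0:
  9*x^2 + 14*x - 5 = 0 has no rational roots; quadratic formula: x = (-14 ± √376)/18.
  ⇒ x = -sqrt(94)/9 - 7/9 ≈ -1.8550, -7/9 + sqrt(94)/9 ≈ 0.2995

f''(x) = -18*x - 14
Second-derivative test at each critical point:
  f''(-1.8550) = 19.3907 > 0 → local minimum
  f''(0.2995) = -19.3907 < 0 → local maximum

Critical points: x = -sqrt(94)/9 - 7/9 ≈ -1.8550 (local minimum); x = -7/9 + sqrt(94)/9 ≈ 0.2995 (local maximum)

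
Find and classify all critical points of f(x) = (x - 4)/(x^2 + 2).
f'(x) = (x^2 - 2*x*(x - 4) + 2)/(x^2 + 2)^2

Solve f'(x) = 0:
  f'(x) = -(x^2 - 8*x - 2)/(x^2 + 2)^2; the denominator is positive wherever f is defined, so f'(x) = 0 ⇔ -x^2 + 8*x + 2 = 0.
  x^2 - 8*x - 2 = 0 has no rational roots; quadratic formula: x = (8 ± √72)/2.
  ⇒ x = 4 - 3*sqrt(2) ≈ -0.2426, 4 + 3*sqrt(2) ≈ 8.2426

f''(x) = 2*(4*x^2*(x - 4) + (4 - 3*x)*(x^2 + 2))/(x^2 + 2)^3
Second-derivative test at each critical point:
  f''(-0.2426) = 2.0017 > 0 → local minimum
  f''(8.2426) = -0.0017 < 0 → local maximum

Critical points: x = 4 - 3*sqrt(2) ≈ -0.2426 (local minimum); x = 4 + 3*sqrt(2) ≈ 8.2426 (local maximum)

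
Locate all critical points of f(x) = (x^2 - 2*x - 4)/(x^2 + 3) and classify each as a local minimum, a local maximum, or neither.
f'(x) = 2*(x^2 + 7*x - 3)/(x^4 + 6*x^2 + 9)

Solve f'(x) = 0:
  f'(x) = 2*(x^2 + 7*x - 3)/(x^2 + 3)^2; the denominator is positive wherever f is defined, so f'(x) = 0 ⇔ 2*x^2 + 14*x - 6 = 0.
  Factor: 2*x^2 + 14*x - 6 = 2*(x^2 + 7*x - 3); x^2 + 7*x - 3 = 0 has no rational roots; quadratic formula: x = (-7 ± √61)/2.
  ⇒ x = -sqrt(61)/2 - 7/2 ≈ -7.4051, -7/2 + sqrt(61)/2 ≈ 0.4051

f''(x) = 2*(-2*x^3 - 21*x^2 + 18*x + 21)/(x^6 + 9*x^4 + 27*x^2 + 27)
Second-derivative test at each critical point:
  f''(-7.4051) = -0.0047 < 0 → local maximum
  f''(0.4051) = 1.5602 > 0 → local minimum

Critical points: x = -sqrt(61)/2 - 7/2 ≈ -7.4051 (local maximum); x = -7/2 + sqrt(61)/2 ≈ 0.4051 (local minimum)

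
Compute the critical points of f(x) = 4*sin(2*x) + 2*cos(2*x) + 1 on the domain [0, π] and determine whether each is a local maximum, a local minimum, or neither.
f'(x) = -4*sin(2*x) + 8*cos(2*x)

Solve f'(x) = 0 on [0, π]:
  f'(x) = 0 ⇔ 4*cos(2*x) = 2*sin(2*x) ⇔ tan(2*x) = 2, i.e. 2*x = arctan(2) + nπ; keep the solutions lying in [0, π].
  ⇒ x = atan(2)/2 ≈ 0.5536, atan(2)/2 + pi/2 ≈ 2.1244

f''(x) = -16*sin(2*x) - 8*cos(2*x)
Second-derivative test at each critical point:
  f''(0.5536) = -17.8885 < 0 → local maximum
  f''(2.1244) = 17.8885 > 0 → local minimum

Critical points: x = atan(2)/2 ≈ 0.5536 (local maximum); x = atan(2)/2 + pi/2 ≈ 2.1244 (local minimum)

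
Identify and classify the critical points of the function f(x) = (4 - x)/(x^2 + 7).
f'(x) = (-x^2 + 2*x*(x - 4) - 7)/(x^2 + 7)^2

Solve f'(x) = 0:
  f'(x) = (x^2 - 8*x - 7)/(x^2 + 7)^2; the denominator is positive wherever f is defined, so f'(x) = 0 ⇔ x^2 - 8*x - 7 = 0.
  x^2 - 8*x - 7 = 0 has no rational roots; quadratic formula: x = (8 ± √92)/2.
  ⇒ x = 4 - sqrt(23) ≈ -0.7958, 4 + sqrt(23) ≈ 8.7958

f''(x) = 2*(4*x^2*(4 - x) + (3*x - 4)*(x^2 + 7))/(x^2 + 7)^3
Second-derivative test at each critical point:
  f''(-0.7958) = -0.1646 < 0 → local maximum
  f''(8.7958) = 0.0013 > 0 → local minimum

Critical points: x = 4 - sqrt(23) ≈ -0.7958 (local maximum); x = 4 + sqrt(23) ≈ 8.7958 (local minimum)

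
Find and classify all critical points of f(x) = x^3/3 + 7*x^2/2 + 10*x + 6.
f'(x) = x^2 + 7*x + 10

Solve f'(x) = 0:
  Factor: x^2 + 7*x + 10 = (x + 2)*(x + 5) = 0.
  ⇒ x = -5, -2

f''(x) = 2*x + 7
Second-derivative test at each critical point:
  f''(-5) = -3 < 0 → local maximum
  f''(-2) = 3 > 0 → local minimum

Critical points: x = -5 (local maximum); x = -2 (local minimum)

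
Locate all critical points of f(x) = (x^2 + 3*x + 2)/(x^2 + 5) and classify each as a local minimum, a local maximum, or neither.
f'(x) = 3*(-x^2 + 2*x + 5)/(x^4 + 10*x^2 + 25)

Solve f'(x) = 0:
  f'(x) = -3*(x^2 - 2*x - 5)/(x^2 + 5)^2; the denominator is positive wherever f is defined, so f'(x) = 0 ⇔ -3*x^2 + 6*x + 15 = 0.
  Factor: -3*x^2 + 6*x + 15 = -3*(x^2 - 2*x - 5); x^2 - 2*x - 5 = 0 has no rational roots; quadratic formula: x = (2 ± √24)/2.
  ⇒ x = 1 - sqrt(6) ≈ -1.4495, 1 + sqrt(6) ≈ 3.4495

f''(x) = 6*(x^3 - 3*x^2 - 15*x + 5)/(x^6 + 15*x^4 + 75*x^2 + 125)
Second-derivative test at each critical point:
  f''(-1.4495) = 0.2915 > 0 → local minimum
  f''(3.4495) = -0.0515 < 0 → local maximum

Critical points: x = 1 - sqrt(6) ≈ -1.4495 (local minimum); x = 1 + sqrt(6) ≈ 3.4495 (local maximum)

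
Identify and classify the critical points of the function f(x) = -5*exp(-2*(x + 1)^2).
f'(x) = 20*(x + 1)*exp(-2*(x + 1)^2)

Solve f'(x) = 0:
  f'(x) = (20*x + 20)·exp(-2*(x + 1)^2) and exp(-2*(x + 1)^2) > 0 for every x, so f'(x) = 0 ⇔ 20*x + 20 = 0.
  Factor: 20*x + 20 = 20*(x + 1) = 0.
  ⇒ x = -1

f''(x) = 20*(1 - 4*(x + 1)^2)*exp(-2*(x + 1)^2)
Second-derivative test at each critical point:
  f''(-1) = 20 > 0 → local minimum

Critical points: x = -1 (local minimum)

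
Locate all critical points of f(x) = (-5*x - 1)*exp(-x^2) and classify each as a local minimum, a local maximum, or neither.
f'(x) = (2*x*(5*x + 1) - 5)*exp(-x^2)

Solve f'(x) = 0:
  f'(x) = (10*x^2 + 2*x - 5)·exp(-x^2) and exp(-x^2) > 0 for every x, so f'(x) = 0 ⇔ 10*x^2 + 2*x - 5 = 0.
  10*x^2 + 2*x - 5 = 0 has no rational roots; quadratic formula: x = (-2 ± √204)/20.
  ⇒ x = -sqrt(51)/10 - 1/10 ≈ -0.8141, -1/10 + sqrt(51)/10 ≈ 0.6141

f''(x) = 2*(-10*x^3 - 2*x^2 + 15*x + 1)*exp(-x^2)
Second-derivative test at each critical point:
  f''(-0.8141) = -7.3613 < 0 → local maximum
  f''(0.6141) = 9.7952 > 0 → local minimum

Critical points: x = -sqrt(51)/10 - 1/10 ≈ -0.8141 (local maximum); x = -1/10 + sqrt(51)/10 ≈ 0.6141 (local minimum)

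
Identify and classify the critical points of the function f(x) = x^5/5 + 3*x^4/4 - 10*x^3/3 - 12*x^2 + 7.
f'(x) = x*(x^3 + 3*x^2 - 10*x - 24)

Solve f'(x) = 0:
  Factor: x^4 + 3*x^3 - 10*x^2 - 24*x = x*(x - 3)*(x + 2)*(x + 4) = 0.
  ⇒ x = -4, -2, 0, 3

f''(x) = 4*x^3 + 9*x^2 - 20*x - 24
Second-derivative test at each critical point:
  f''(-4) = -56 < 0 → local maximum
  f''(-2) = 20 > 0 → local minimum
  f''(0) = -24 < 0 → local maximum
  f''(3) = 105 > 0 → local minimum

Critical points: x = -4 (local maximum); x = -2 (local minimum); x = 0 (local maximum); x = 3 (local minimum)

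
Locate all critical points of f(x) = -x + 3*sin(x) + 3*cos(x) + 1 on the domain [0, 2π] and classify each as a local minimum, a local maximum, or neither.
f'(x) = 3*sqrt(2)*cos(x + pi/4) - 1

Solve f'(x) = 0 on [0, 2π]:
  f'(x) = 0 ⇔ -3*sin(x) + 3*cos(x) = 1. Write the left side as R·cos(x + φ) with R = √(3² + 3²) = 3*sqrt(2), cos φ = sqrt(2)/2, sin φ = sqrt(2)/2; then cos(x + φ) = sqrt(2)/6. Solve for x and keep the solutions lying in [0, 2π].
  ⇒ x = atan((-1 + sqrt(17))/(1 + sqrt(17))) ≈ 0.5475, atan((-sqrt(17) - 1)/(1 - sqrt(17))) + pi ≈ 4.1649

f''(x) = -3*sqrt(2)*sin(x + pi/4)
Second-derivative test at each critical point:
  f''(0.5475) = -4.1231 < 0 → local maximum
  f''(4.1649) = 4.1231 > 0 → local minimum

Critical points: x = atan((-1 + sqrt(17))/(1 + sqrt(17))) ≈ 0.5475 (local maximum); x = atan((-sqrt(17) - 1)/(1 - sqrt(17))) + pi ≈ 4.1649 (local minimum)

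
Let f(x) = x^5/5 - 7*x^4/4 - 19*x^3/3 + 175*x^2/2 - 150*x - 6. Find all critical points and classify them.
f'(x) = x^4 - 7*x^3 - 19*x^2 + 175*x - 150

Solve f'(x) = 0:
  Factor: x^4 - 7*x^3 - 19*x^2 + 175*x - 150 = (x - 6)*(x - 5)*(x - 1)*(x + 5) = 0.
  ⇒ x = -5, 1, 5, 6

f''(x) = 4*x^3 - 21*x^2 - 38*x + 175
Second-derivative test at each critical point:
  f''(-5) = -660 < 0 → local maximum
  f''(1) = 120 > 0 → local minimum
  f''(5) = -40 < 0 → local maximum
  f''(6) = 55 > 0 → local minimum

Critical points: x = -5 (local maximum); x = 1 (local minimum); x = 5 (local maximum); x = 6 (local minimum)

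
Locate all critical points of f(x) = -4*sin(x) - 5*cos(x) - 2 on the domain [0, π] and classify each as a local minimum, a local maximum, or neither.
f'(x) = 5*sin(x) - 4*cos(x)

Solve f'(x) = 0 on [0, π]:
  f'(x) = 0 ⇔ -4*cos(x) = -5*sin(x) ⇔ tan(x) = 4/5, i.e. x = arctan(4/5) + nπ; keep the solutions lying in [0, π].
  ⇒ x = atan(4/5) ≈ 0.6747

f''(x) = 4*sin(x) + 5*cos(x)
Second-derivative test at each critical point:
  f''(0.6747) = 6.4031 > 0 → local minimum

Critical points: x = atan(4/5) ≈ 0.6747 (local minimum)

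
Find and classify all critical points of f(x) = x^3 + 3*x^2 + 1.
f'(x) = 3*x*(x + 2)

Solve f'(x) = 0:
  Factor: 3*x^2 + 6*x = 3*x*(x + 2) = 0.
  ⇒ x = -2, 0

f''(x) = 6*x + 6
Second-derivative test at each critical point:
  f''(-2) = -6 < 0 → local maximum
  f''(0) = 6 > 0 → local minimum

Critical points: x = -2 (local maximum); x = 0 (local minimum)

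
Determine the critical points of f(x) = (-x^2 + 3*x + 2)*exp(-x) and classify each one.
f'(x) = (x^2 - 5*x + 1)*exp(-x)

Solve f'(x) = 0:
  f'(x) = (x^2 - 5*x + 1)·exp(-x) and exp(-x) > 0 for every x, so f'(x) = 0 ⇔ x^2 - 5*x + 1 = 0.
  x^2 - 5*x + 1 = 0 has no rational roots; quadratic formula: x = (5 ± √21)/2.
  ⇒ x = 5/2 - sqrt(21)/2 ≈ 0.2087, sqrt(21)/2 + 5/2 ≈ 4.7913

f''(x) = (-x^2 + 7*x - 6)*exp(-x)
Second-derivative test at each critical point:
  f''(0.2087) = -3.7194 < 0 → local maximum
  f''(4.7913) = 0.0380 > 0 → local minimum

Critical points: x = 5/2 - sqrt(21)/2 ≈ 0.2087 (local maximum); x = sqrt(21)/2 + 5/2 ≈ 4.7913 (local minimum)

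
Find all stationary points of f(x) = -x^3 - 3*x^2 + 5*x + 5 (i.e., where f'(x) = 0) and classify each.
f'(x) = -3*x^2 - 6*x + 5

Solve f'(x) = 0:
  3*x^2 + 6*x - 5 = 0 has no rational roots; quadratic formula: x = (-6 ± √96)/6.
  ⇒ x = -2*sqrt(6)/3 - 1 ≈ -2.6330, -1 + 2*sqrt(6)/3 ≈ 0.6330

f''(x) = -6*x - 6
Second-derivative test at each critical point:
  f''(-2.6330) = 9.7980 > 0 → local minimum
  f''(0.6330) = -9.7980 < 0 → local maximum

Critical points: x = -2*sqrt(6)/3 - 1 ≈ -2.6330 (local minimum); x = -1 + 2*sqrt(6)/3 ≈ 0.6330 (local maximum)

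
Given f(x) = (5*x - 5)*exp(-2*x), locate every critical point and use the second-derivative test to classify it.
f'(x) = 5*(3 - 2*x)*exp(-2*x)

Solve f'(x) = 0:
  f'(x) = (15 - 10*x)·exp(-2*x) and exp(-2*x) > 0 for every x, so f'(x) = 0 ⇔ 15 - 10*x = 0.
  Factor: 15 - 10*x = -5*(2*x - 3) = 0.
  ⇒ x = 3/2

f''(x) = 20*(x - 2)*exp(-2*x)
Second-derivative test at each critical point:
  f''(3/2) = -0.4979 < 0 → local maximum

Critical points: x = 3/2 (local maximum)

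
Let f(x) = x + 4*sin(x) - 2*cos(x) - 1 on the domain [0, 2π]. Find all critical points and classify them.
f'(x) = 2*sin(x) + 4*cos(x) + 1

Solve f'(x) = 0 on [0, 2π]:
  f'(x) = 0 ⇔ 2*sin(x) + 4*cos(x) = -1. Write the left side as R·cos(x + φ) with R = √(4² + (-2)²) = 2*sqrt(5), cos φ = 2*sqrt(5)/5, sin φ = -sqrt(5)/5; then cos(x + φ) = -sqrt(5)/10. Solve for x and keep the solutions lying in [0, 2π].
  ⇒ x = atan((-1 + 2*sqrt(19))/(-sqrt(19) - 2)) + pi ≈ 2.2600, atan((-2*sqrt(19) - 1)/(-2 + sqrt(19))) + 2*pi ≈ 4.9505

f''(x) = -4*sin(x) + 2*cos(x)
Second-derivative test at each critical point:
  f''(2.2600) = -4.3589 < 0 → local maximum
  f''(4.9505) = 4.3589 > 0 → local minimum

Critical points: x = atan((-1 + 2*sqrt(19))/(-sqrt(19) - 2)) + pi ≈ 2.2600 (local maximum); x = atan((-2*sqrt(19) - 1)/(-2 + sqrt(19))) + 2*pi ≈ 4.9505 (local minimum)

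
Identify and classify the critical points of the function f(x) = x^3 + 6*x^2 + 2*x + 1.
f'(x) = 3*x^2 + 12*x + 2

Solve f'(x) = 0:
  3*x^2 + 12*x + 2 = 0 has no rational roots; quadratic formula: x = (-12 ± √120)/6.
  ⇒ x = -2 - sqrt(30)/3 ≈ -3.8257, -2 + sqrt(30)/3 ≈ -0.1743

f''(x) = 6*x + 12
Second-derivative test at each critical point:
  f''(-3.8257) = -10.9545 < 0 → local maximum
  f''(-0.1743) = 10.9545 > 0 → local minimum

Critical points: x = -2 - sqrt(30)/3 ≈ -3.8257 (local maximum); x = -2 + sqrt(30)/3 ≈ -0.1743 (local minimum)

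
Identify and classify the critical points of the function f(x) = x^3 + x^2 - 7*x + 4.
f'(x) = 3*x^2 + 2*x - 7

Solve f'(x) = 0:
  3*x^2 + 2*x - 7 = 0 has no rational roots; quadratic formula: x = (-2 ± √88)/6.
  ⇒ x = -sqrt(22)/3 - 1/3 ≈ -1.8968, -1/3 + sqrt(22)/3 ≈ 1.2301

f''(x) = 6*x + 2
Second-derivative test at each critical point:
  f''(-1.8968) = -9.3808 < 0 → local maximum
  f''(1.2301) = 9.3808 > 0 → local minimum

Critical points: x = -sqrt(22)/3 - 1/3 ≈ -1.8968 (local maximum); x = -1/3 + sqrt(22)/3 ≈ 1.2301 (local minimum)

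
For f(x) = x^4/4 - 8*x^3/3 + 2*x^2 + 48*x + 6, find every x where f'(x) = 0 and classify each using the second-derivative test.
f'(x) = x^3 - 8*x^2 + 4*x + 48

Solve f'(x) = 0:
  Factor: x^3 - 8*x^2 + 4*x + 48 = (x - 6)*(x - 4)*(x + 2) = 0.
  ⇒ x = -2, 4, 6

f''(x) = 3*x^2 - 16*x + 4
Second-derivative test at each critical point:
  f''(-2) = 48 > 0 → local minimum
  f''(4) = -12 < 0 → local maximum
  f''(6) = 16 > 0 → local minimum

Critical points: x = -2 (local minimum); x = 4 (local maximum); x = 6 (local minimum)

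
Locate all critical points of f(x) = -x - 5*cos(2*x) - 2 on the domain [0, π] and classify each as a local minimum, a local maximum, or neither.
f'(x) = 10*sin(2*x) - 1

Solve f'(x) = 0 on [0, π]:
  f'(x) = 0 ⇔ sin(2*x) = 1/10, i.e. 2*x = arcsin(1/10) + 2nπ or 2*x = π − arcsin(1/10) + 2nπ; keep the solutions lying in [0, π].
  ⇒ x = asin(1/10)/2 ≈ 0.0501, -asin(1/10)/2 + pi/2 ≈ 1.5207

f''(x) = 20*cos(2*x)
Second-derivative test at each critical point:
  f''(0.0501) = 19.8997 > 0 → local minimum
  f''(1.5207) = -19.8997 < 0 → local maximum

Critical points: x = asin(1/10)/2 ≈ 0.0501 (local minimum); x = -asin(1/10)/2 + pi/2 ≈ 1.5207 (local maximum)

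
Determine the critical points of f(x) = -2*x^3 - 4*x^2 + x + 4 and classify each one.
f'(x) = -6*x^2 - 8*x + 1

Solve f'(x) = 0:
  6*x^2 + 8*x - 1 = 0 has no rational roots; quadratic formula: x = (-8 ± √88)/12.
  ⇒ x = -sqrt(22)/6 - 2/3 ≈ -1.4484, -2/3 + sqrt(22)/6 ≈ 0.1151

f''(x) = -12*x - 8
Second-derivative test at each critical point:
  f''(-1.4484) = 9.3808 > 0 → local minimum
  f''(0.1151) = -9.3808 < 0 → local maximum

Critical points: x = -sqrt(22)/6 - 2/3 ≈ -1.4484 (local minimum); x = -2/3 + sqrt(22)/6 ≈ 0.1151 (local maximum)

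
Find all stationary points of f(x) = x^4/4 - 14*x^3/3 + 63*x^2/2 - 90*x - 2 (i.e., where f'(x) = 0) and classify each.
f'(x) = x^3 - 14*x^2 + 63*x - 90

Solve f'(x) = 0:
  Factor: x^3 - 14*x^2 + 63*x - 90 = (x - 6)*(x - 5)*(x - 3) = 0.
  ⇒ x = 3, 5, 6

f''(x) = 3*x^2 - 28*x + 63
Second-derivative test at each critical point:
  f''(3) = 6 > 0 → local minimum
  f''(5) = -2 < 0 → local maximum
  f''(6) = 3 > 0 → local minimum

Critical points: x = 3 (local minimum); x = 5 (local maximum); x = 6 (local minimum)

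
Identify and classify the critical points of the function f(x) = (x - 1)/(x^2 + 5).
f'(x) = (x^2 - 2*x*(x - 1) + 5)/(x^2 + 5)^2

Solve f'(x) = 0:
  f'(x) = -(x^2 - 2*x - 5)/(x^2 + 5)^2; the denominator is positive wherever f is defined, so f'(x) = 0 ⇔ -x^2 + 2*x + 5 = 0.
  x^2 - 2*x - 5 = 0 has no rational roots; quadratic formula: x = (2 ± √24)/2.
  ⇒ x = 1 - sqrt(6) ≈ -1.4495, 1 + sqrt(6) ≈ 3.4495

f''(x) = 2*(4*x^2*(x - 1) + (1 - 3*x)*(x^2 + 5))/(x^2 + 5)^3
Second-derivative test at each critical point:
  f''(-1.4495) = 0.0972 > 0 → local minimum
  f''(3.4495) = -0.0172 < 0 → local maximum

Critical points: x = 1 - sqrt(6) ≈ -1.4495 (local minimum); x = 1 + sqrt(6) ≈ 3.4495 (local maximum)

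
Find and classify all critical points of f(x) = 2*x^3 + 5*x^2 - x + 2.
f'(x) = 6*x^2 + 10*x - 1

Solve f'(x) = 0:
  6*x^2 + 10*x - 1 = 0 has no rational roots; quadratic formula: x = (-10 ± √124)/12.
  ⇒ x = -sqrt(31)/6 - 5/6 ≈ -1.7613, -5/6 + sqrt(31)/6 ≈ 0.0946

f''(x) = 12*x + 10
Second-derivative test at each critical point:
  f''(-1.7613) = -11.1355 < 0 → local maximum
  f''(0.0946) = 11.1355 > 0 → local minimum

Critical points: x = -sqrt(31)/6 - 5/6 ≈ -1.7613 (local maximum); x = -5/6 + sqrt(31)/6 ≈ 0.0946 (local minimum)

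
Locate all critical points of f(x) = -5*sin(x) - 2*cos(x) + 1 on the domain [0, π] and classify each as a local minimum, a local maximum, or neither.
f'(x) = 2*sin(x) - 5*cos(x)

Solve f'(x) = 0 on [0, π]:
  f'(x) = 0 ⇔ -5*cos(x) = -2*sin(x) ⇔ tan(x) = 5/2, i.e. x = arctan(5/2) + nπ; keep the solutions lying in [0, π].
  ⇒ x = atan(5/2) ≈ 1.1903

f''(x) = 5*sin(x) + 2*cos(x)
Second-derivative test at each critical point:
  f''(1.1903) = 5.3852 > 0 → local minimum

Critical points: x = atan(5/2) ≈ 1.1903 (local minimum)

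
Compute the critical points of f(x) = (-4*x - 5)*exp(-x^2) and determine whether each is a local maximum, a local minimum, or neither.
f'(x) = 2*(x*(4*x + 5) - 2)*exp(-x^2)

Solve f'(x) = 0:
  f'(x) = (8*x^2 + 10*x - 4)·exp(-x^2) and exp(-x^2) > 0 for every x, so f'(x) = 0 ⇔ 8*x^2 + 10*x - 4 = 0.
  Factor: 8*x^2 + 10*x - 4 = 2*(4*x^2 + 5*x - 2); 4*x^2 + 5*x - 2 = 0 has no rational roots; quadratic formula: x = (-5 ± √57)/8.
  ⇒ x = -sqrt(57)/8 - 5/8 ≈ -1.5687, -5/8 + sqrt(57)/8 ≈ 0.3187

f''(x) = 2*(-8*x^3 - 10*x^2 + 12*x + 5)*exp(-x^2)
Second-derivative test at each critical point:
  f''(-1.5687) = -1.2889 < 0 → local maximum
  f''(0.3187) = 13.6411 > 0 → local minimum

Critical points: x = -sqrt(57)/8 - 5/8 ≈ -1.5687 (local maximum); x = -5/8 + sqrt(57)/8 ≈ 0.3187 (local minimum)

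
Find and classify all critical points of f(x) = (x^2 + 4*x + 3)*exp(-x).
f'(x) = (-x^2 - 2*x + 1)*exp(-x)

Solve f'(x) = 0:
  f'(x) = (-x^2 - 2*x + 1)·exp(-x) and exp(-x) > 0 for every x, so f'(x) = 0 ⇔ -x^2 - 2*x + 1 = 0.
  x^2 + 2*x - 1 = 0 has no rational roots; quadratic formula: x = (-2 ± √8)/2.
  ⇒ x = -sqrt(2) - 1 ≈ -2.4142, -1 + sqrt(2) ≈ 0.4142

f''(x) = (x^2 - 3)*exp(-x)
Second-derivative test at each critical point:
  f''(-2.4142) = 31.6246 > 0 → local minimum
  f''(0.4142) = -1.8692 < 0 → local maximum

Critical points: x = -sqrt(2) - 1 ≈ -2.4142 (local minimum); x = -1 + sqrt(2) ≈ 0.4142 (local maximum)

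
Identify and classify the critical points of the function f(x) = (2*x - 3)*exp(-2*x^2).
f'(x) = 2*(-2*x*(2*x - 3) + 1)*exp(-2*x^2)

Solve f'(x) = 0:
  f'(x) = (-8*x^2 + 12*x + 2)·exp(-2*x^2) and exp(-2*x^2) > 0 for every x, so f'(x) = 0 ⇔ -8*x^2 + 12*x + 2 = 0.
  Factor: -8*x^2 + 12*x + 2 = -2*(4*x^2 - 6*x - 1); 4*x^2 - 6*x - 1 = 0 has no rational roots; quadratic formula: x = (6 ± √52)/8.
  ⇒ x = 3/4 - sqrt(13)/4 ≈ -0.1514, 3/4 + sqrt(13)/4 ≈ 1.6514

f''(x) = 4*(4*x^2*(2*x - 3) - 6*x + 3)*exp(-2*x^2)
Second-derivative test at each critical point:
  f''(-0.1514) = 13.7761 > 0 → local minimum
  f''(1.6514) = -0.0617 < 0 → local maximum

Critical points: x = 3/4 - sqrt(13)/4 ≈ -0.1514 (local minimum); x = 3/4 + sqrt(13)/4 ≈ 1.6514 (local maximum)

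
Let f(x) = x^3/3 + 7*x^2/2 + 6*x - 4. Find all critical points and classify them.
f'(x) = x^2 + 7*x + 6

Solve f'(x) = 0:
  Factor: x^2 + 7*x + 6 = (x + 1)*(x + 6) = 0.
  ⇒ x = -6, -1

f''(x) = 2*x + 7
Second-derivative test at each critical point:
  f''(-6) = -5 < 0 → local maximum
  f''(-1) = 5 > 0 → local minimum

Critical points: x = -6 (local maximum); x = -1 (local minimum)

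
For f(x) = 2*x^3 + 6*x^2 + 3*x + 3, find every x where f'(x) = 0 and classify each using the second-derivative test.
f'(x) = 6*x^2 + 12*x + 3

Solve f'(x) = 0:
  Factor: 6*x^2 + 12*x + 3 = 3*(2*x^2 + 4*x + 1); 2*x^2 + 4*x + 1 = 0 has no rational roots; quadratic formula: x = (-4 ± √8)/4.
  ⇒ x = -1 - sqrt(2)/2 ≈ -1.7071, -1 + sqrt(2)/2 ≈ -0.2929

f''(x) = 12*x + 12
Second-derivative test at each critical point:
  f''(-1.7071) = -8.4853 < 0 → local maximum
  f''(-0.2929) = 8.4853 > 0 → local minimum

Critical points: x = -1 - sqrt(2)/2 ≈ -1.7071 (local maximum); x = -1 + sqrt(2)/2 ≈ -0.2929 (local minimum)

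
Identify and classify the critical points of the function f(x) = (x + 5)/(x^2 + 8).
f'(x) = (x^2 - 2*x*(x + 5) + 8)/(x^2 + 8)^2

Solve f'(x) = 0:
  f'(x) = -(x^2 + 10*x - 8)/(x^2 + 8)^2; the denominator is positive wherever f is defined, so f'(x) = 0 ⇔ -x^2 - 10*x + 8 = 0.
  x^2 + 10*x - 8 = 0 has no rational roots; quadratic formula: x = (-10 ± √132)/2.
  ⇒ x = -sqrt(33) - 5 ≈ -10.7446, -5 + sqrt(33) ≈ 0.7446

f''(x) = 2*(4*x^2*(x + 5) - (3*x + 5)*(x^2 + 8))/(x^2 + 8)^3
Second-derivative test at each critical point:
  f''(-10.7446) = 0.0008 > 0 → local minimum
  f''(0.7446) = -0.1570 < 0 → local maximum

Critical points: x = -sqrt(33) - 5 ≈ -10.7446 (local minimum); x = -5 + sqrt(33) ≈ 0.7446 (local maximum)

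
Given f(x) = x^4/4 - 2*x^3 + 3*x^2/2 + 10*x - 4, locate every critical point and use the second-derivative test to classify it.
f'(x) = x^3 - 6*x^2 + 3*x + 10

Solve f'(x) = 0:
  Factor: x^3 - 6*x^2 + 3*x + 10 = (x - 5)*(x - 2)*(x + 1) = 0.
  ⇒ x = -1, 2, 5

f''(x) = 3*x^2 - 12*x + 3
Second-derivative test at each critical point:
  f''(-1) = 18 > 0 → local minimum
  f''(2) = -9 < 0 → local maximum
  f''(5) = 18 > 0 → local minimum

Critical points: x = -1 (local minimum); x = 2 (local maximum); x = 5 (local minimum)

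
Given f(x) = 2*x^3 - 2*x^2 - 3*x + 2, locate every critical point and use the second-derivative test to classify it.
f'(x) = 6*x^2 - 4*x - 3

Solve f'(x) = 0:
  6*x^2 - 4*x - 3 = 0 has no rational roots; quadratic formula: x = (4 ± √88)/12.
  ⇒ x = 1/3 - sqrt(22)/6 ≈ -0.4484, 1/3 + sqrt(22)/6 ≈ 1.1151

f''(x) = 12*x - 4
Second-derivative test at each critical point:
  f''(-0.4484) = -9.3808 < 0 → local maximum
  f''(1.1151) = 9.3808 > 0 → local minimum

Critical points: x = 1/3 - sqrt(22)/6 ≈ -0.4484 (local maximum); x = 1/3 + sqrt(22)/6 ≈ 1.1151 (local minimum)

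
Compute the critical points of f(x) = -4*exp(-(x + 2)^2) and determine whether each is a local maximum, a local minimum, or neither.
f'(x) = 8*(x + 2)*exp(-(x + 2)^2)

Solve f'(x) = 0:
  f'(x) = (8*x + 16)·exp(-(x + 2)^2) and exp(-(x + 2)^2) > 0 for every x, so f'(x) = 0 ⇔ 8*x + 16 = 0.
  Factor: 8*x + 16 = 8*(x + 2) = 0.
  ⇒ x = -2

f''(x) = 8*(1 - 2*(x + 2)^2)*exp(-(x + 2)^2)
Second-derivative test at each critical point:
  f''(-2) = 8 > 0 → local minimum

Critical points: x = -2 (local minimum)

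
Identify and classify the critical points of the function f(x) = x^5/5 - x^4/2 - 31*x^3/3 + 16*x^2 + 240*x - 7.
f'(x) = x^4 - 2*x^3 - 31*x^2 + 32*x + 240

Solve f'(x) = 0:
  Factor: x^4 - 2*x^3 - 31*x^2 + 32*x + 240 = (x - 5)*(x - 4)*(x + 3)*(x + 4) = 0.
  ⇒ x = -4, -3, 4, 5

f''(x) = 4*x^3 - 6*x^2 - 62*x + 32
Second-derivative test at each critical point:
  f''(-4) = -72 < 0 → local maximum
  f''(-3) = 56 > 0 → local minimum
  f''(4) = -56 < 0 → local maximum
  f''(5) = 72 > 0 → local minimum

Critical points: x = -4 (local maximum); x = -3 (local minimum); x = 4 (local maximum); x = 5 (local minimum)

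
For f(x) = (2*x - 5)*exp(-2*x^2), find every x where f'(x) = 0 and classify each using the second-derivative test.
f'(x) = 2*(-2*x*(2*x - 5) + 1)*exp(-2*x^2)

Solve f'(x) = 0:
  f'(x) = (-8*x^2 + 20*x + 2)·exp(-2*x^2) and exp(-2*x^2) > 0 for every x, so f'(x) = 0 ⇔ -8*x^2 + 20*x + 2 = 0.
  Factor: -8*x^2 + 20*x + 2 = -2*(4*x^2 - 10*x - 1); 4*x^2 - 10*x - 1 = 0 has no rational roots; quadratic formula: x = (10 ± √116)/8.
  ⇒ x = 5/4 - sqrt(29)/4 ≈ -0.0963, 5/4 + sqrt(29)/4 ≈ 2.5963

f''(x) = 4*(4*x^2*(2*x - 5) - 6*x + 5)*exp(-2*x^2)
Second-derivative test at each critical point:
  f''(-0.0963) = 21.1449 > 0 → local minimum
  f''(2.5963) = -3.008e-05 < 0 → local maximum

Critical points: x = 5/4 - sqrt(29)/4 ≈ -0.0963 (local minimum); x = 5/4 + sqrt(29)/4 ≈ 2.5963 (local maximum)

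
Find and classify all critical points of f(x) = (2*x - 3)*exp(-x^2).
f'(x) = 2*(-x*(2*x - 3) + 1)*exp(-x^2)

Solve f'(x) = 0:
  f'(x) = (-4*x^2 + 6*x + 2)·exp(-x^2) and exp(-x^2) > 0 for every x, so f'(x) = 0 ⇔ -4*x^2 + 6*x + 2 = 0.
  Factor: -4*x^2 + 6*x + 2 = -2*(2*x^2 - 3*x - 1); 2*x^2 - 3*x - 1 = 0 has no rational roots; quadratic formula: x = (3 ± √17)/4.
  ⇒ x = 3/4 - sqrt(17)/4 ≈ -0.2808, 3/4 + sqrt(17)/4 ≈ 1.7808

f''(x) = 2*(2*x^2*(2*x - 3) - 6*x + 3)*exp(-x^2)
Second-derivative test at each critical point:
  f''(-0.2808) = 7.6211 > 0 → local minimum
  f''(1.7808) = -0.3460 < 0 → local maximum

Critical points: x = 3/4 - sqrt(17)/4 ≈ -0.2808 (local minimum); x = 3/4 + sqrt(17)/4 ≈ 1.7808 (local maximum)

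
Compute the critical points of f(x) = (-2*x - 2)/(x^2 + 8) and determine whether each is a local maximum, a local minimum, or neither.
f'(x) = 2*(-x^2 + 2*x*(x + 1) - 8)/(x^2 + 8)^2

Solve f'(x) = 0:
  f'(x) = 2*(x - 2)*(x + 4)/(x^2 + 8)^2; the denominator is positive wherever f is defined, so f'(x) = 0 ⇔ 2*x^2 + 4*x - 16 = 0.
  Factor: 2*x^2 + 4*x - 16 = 2*(x - 2)*(x + 4) = 0.
  ⇒ x = -4, 2

f''(x) = 4*(-4*x^2*(x + 1) + (3*x + 1)*(x^2 + 8))/(x^2 + 8)^3
Second-derivative test at each critical point:
  f''(-4) = -1/48 < 0 → local maximum
  f''(2) = 1/12 > 0 → local minimum

Critical points: x = -4 (local maximum); x = 2 (local minimum)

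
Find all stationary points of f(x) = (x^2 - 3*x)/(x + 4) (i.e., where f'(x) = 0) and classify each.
f'(x) = (x^2 + 8*x - 12)/(x^2 + 8*x + 16)

Solve f'(x) = 0:
  f'(x) = (x^2 + 8*x - 12)/(x + 4)^2; the denominator is positive wherever f is defined, so f'(x) = 0 ⇔ x^2 + 8*x - 12 = 0.
  x^2 + 8*x - 12 = 0 has no rational roots; quadratic formula: x = (-8 ± √112)/2.
  ⇒ x = -2*sqrt(7) - 4 ≈ -9.2915, -4 + 2*sqrt(7) ≈ 1.2915

f''(x) = 56/(x^3 + 12*x^2 + 48*x + 64)
Second-derivative test at each critical point:
  f''(-9.2915) = -0.3780 < 0 → local maximum
  f''(1.2915) = 0.3780 > 0 → local minimum

Critical points: x = -2*sqrt(7) - 4 ≈ -9.2915 (local maximum); x = -4 + 2*sqrt(7) ≈ 1.2915 (local minimum)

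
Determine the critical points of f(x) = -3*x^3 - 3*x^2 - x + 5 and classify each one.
f'(x) = -9*x^2 - 6*x - 1

Solve f'(x) = 0:
  Factor: -9*x^2 - 6*x - 1 = -(3*x + 1)^2 = 0.
  ⇒ x = -1/3

f''(x) = -18*x - 6
Second-derivative test at each critical point:
  f''(-1/3) = 0, so the second-derivative test is inconclusive; use the first-derivative test: f'(-7/12) = -0.5625, f'(-1/12) = -0.5625 — f' is negative on both sides (no sign change) → neither a local maximum nor a local minimum

Critical points: x = -1/3 (neither)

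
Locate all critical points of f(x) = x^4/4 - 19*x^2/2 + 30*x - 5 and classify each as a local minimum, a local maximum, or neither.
f'(x) = x^3 - 19*x + 30

Solve f'(x) = 0:
  Factor: x^3 - 19*x + 30 = (x - 3)*(x - 2)*(x + 5) = 0.
  ⇒ x = -5, 2, 3

f''(x) = 3*x^2 - 19
Second-derivative test at each critical point:
  f''(-5) = 56 > 0 → local minimum
  f''(2) = -7 < 0 → local maximum
  f''(3) = 8 > 0 → local minimum

Critical points: x = -5 (local minimum); x = 2 (local maximum); x = 3 (local minimum)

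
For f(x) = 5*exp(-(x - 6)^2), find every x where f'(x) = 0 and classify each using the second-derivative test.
f'(x) = 10*(6 - x)*exp(-(x - 6)^2)

Solve f'(x) = 0:
  f'(x) = (60 - 10*x)·exp(-(x - 6)^2) and exp(-(x - 6)^2) > 0 for every x, so f'(x) = 0 ⇔ 60 - 10*x = 0.
  Factor: 60 - 10*x = -10*(x - 6) = 0.
  ⇒ x = 6

f''(x) = 10*(2*(x - 6)^2 - 1)*exp(-(x - 6)^2)
Second-derivative test at each critical point:
  f''(6) = -10 < 0 → local maximum

Critical points: x = 6 (local maximum)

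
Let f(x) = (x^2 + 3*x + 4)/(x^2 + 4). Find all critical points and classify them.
f'(x) = 3*(4 - x^2)/(x^4 + 8*x^2 + 16)

Solve f'(x) = 0:
  f'(x) = -3*(x - 2)*(x + 2)/(x^2 + 4)^2; the denominator is positive wherever f is defined, so f'(x) = 0 ⇔ 12 - 3*x^2 = 0.
  Factor: 12 - 3*x^2 = -3*(x - 2)*(x + 2) = 0.
  ⇒ x = -2, 2

f''(x) = 6*x*(x^2 - 12)/(x^6 + 12*x^4 + 48*x^2 + 64)
Second-derivative test at each critical point:
  f''(-2) = 3/16 > 0 → local minimum
  f''(2) = -3/16 < 0 → local maximum

Critical points: x = -2 (local minimum); x = 2 (local maximum)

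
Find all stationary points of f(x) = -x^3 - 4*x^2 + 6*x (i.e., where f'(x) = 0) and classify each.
f'(x) = -3*x^2 - 8*x + 6

Solve f'(x) = 0:
  3*x^2 + 8*x - 6 = 0 has no rational roots; quadratic formula: x = (-8 ± √136)/6.
  ⇒ x = -sqrt(34)/3 - 4/3 ≈ -3.2770, -4/3 + sqrt(34)/3 ≈ 0.6103

f''(x) = -6*x - 8
Second-derivative test at each critical point:
  f''(-3.2770) = 11.6619 > 0 → local minimum
  f''(0.6103) = -11.6619 < 0 → local maximum

Critical points: x = -sqrt(34)/3 - 4/3 ≈ -3.2770 (local minimum); x = -4/3 + sqrt(34)/3 ≈ 0.6103 (local maximum)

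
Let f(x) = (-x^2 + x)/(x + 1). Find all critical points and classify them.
f'(x) = (-x^2 - 2*x + 1)/(x^2 + 2*x + 1)

Solve f'(x) = 0:
  f'(x) = -(x^2 + 2*x - 1)/(x + 1)^2; the denominator is positive wherever f is defined, so f'(x) = 0 ⇔ -x^2 - 2*x + 1 = 0.
  x^2 + 2*x - 1 = 0 has no rational roots; quadratic formula: x = (-2 ± √8)/2.
  ⇒ x = -sqrt(2) - 1 ≈ -2.4142, -1 + sqrt(2) ≈ 0.4142

f''(x) = -4/(x^3 + 3*x^2 + 3*x + 1)
Second-derivative test at each critical point:
  f''(-2.4142) = 1.4142 > 0 → local minimum
  f''(0.4142) = -1.4142 < 0 → local maximum

Critical points: x = -sqrt(2) - 1 ≈ -2.4142 (local minimum); x = -1 + sqrt(2) ≈ 0.4142 (local maximum)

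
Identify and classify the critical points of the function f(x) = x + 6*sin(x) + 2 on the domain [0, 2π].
f'(x) = 6*cos(x) + 1

Solve f'(x) = 0 on [0, 2π]:
  f'(x) = 0 ⇔ cos(x) = -1/6, i.e. x = ±arccos(-1/6) + 2nπ; keep the solutions lying in [0, 2π].
  ⇒ x = acos(-1/6) ≈ 1.7382, -acos(-1/6) + 2*pi ≈ 4.5449

f''(x) = -6*sin(x)
Second-derivative test at each critical point:
  f''(1.7382) = -5.9161 < 0 → local maximum
  f''(4.5449) = 5.9161 > 0 → local minimum

Critical points: x = acos(-1/6) ≈ 1.7382 (local maximum); x = -acos(-1/6) + 2*pi ≈ 4.5449 (local minimum)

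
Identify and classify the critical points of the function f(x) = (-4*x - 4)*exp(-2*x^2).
f'(x) = 4*(4*x*(x + 1) - 1)*exp(-2*x^2)

Solve f'(x) = 0:
  f'(x) = (16*x^2 + 16*x - 4)·exp(-2*x^2) and exp(-2*x^2) > 0 for every x, so f'(x) = 0 ⇔ 16*x^2 + 16*x - 4 = 0.
  Factor: 16*x^2 + 16*x - 4 = 4*(4*x^2 + 4*x - 1); 4*x^2 + 4*x - 1 = 0 has no rational roots; quadratic formula: x = (-4 ± √32)/8.
  ⇒ x = -sqrt(2)/2 - 1/2 ≈ -1.2071, -1/2 + sqrt(2)/2 ≈ 0.2071

f''(x) = 16*(-4*x^2*(x + 1) + 3*x + 1)*exp(-2*x^2)
Second-derivative test at each critical point:
  f''(-1.2071) = -1.2275 < 0 → local maximum
  f''(0.2071) = 20.7672 > 0 → local minimum

Critical points: x = -sqrt(2)/2 - 1/2 ≈ -1.2071 (local maximum); x = -1/2 + sqrt(2)/2 ≈ 0.2071 (local minimum)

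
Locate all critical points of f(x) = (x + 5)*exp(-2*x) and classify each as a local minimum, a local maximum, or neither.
f'(x) = (-2*x - 9)*exp(-2*x)

Solve f'(x) = 0:
  f'(x) = (-2*x - 9)·exp(-2*x) and exp(-2*x) > 0 for every x, so f'(x) = 0 ⇔ -2*x - 9 = 0.
  -2*x - 9 = 0.
  ⇒ x = -9/2

f''(x) = 4*(x + 4)*exp(-2*x)
Second-derivative test at each critical point:
  f''(-9/2) = -16206.1679 < 0 → local maximum

Critical points: x = -9/2 (local maximum)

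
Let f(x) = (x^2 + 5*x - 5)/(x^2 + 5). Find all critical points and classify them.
f'(x) = 5*(-x^2 + 4*x + 5)/(x^4 + 10*x^2 + 25)

Solve f'(x) = 0:
  f'(x) = -5*(x - 5)*(x + 1)/(x^2 + 5)^2; the denominator is positive wherever f is defined, so f'(x) = 0 ⇔ -5*x^2 + 20*x + 25 = 0.
  Factor: -5*x^2 + 20*x + 25 = -5*(x - 5)*(x + 1) = 0.
  ⇒ x = -1, 5

f''(x) = 10*(x^3 - 6*x^2 - 15*x + 10)/(x^6 + 15*x^4 + 75*x^2 + 125)
Second-derivative test at each critical point:
  f''(-1) = 5/6 > 0 → local minimum
  f''(5) = -1/30 < 0 → local maximum

Critical points: x = -1 (local minimum); x = 5 (local maximum)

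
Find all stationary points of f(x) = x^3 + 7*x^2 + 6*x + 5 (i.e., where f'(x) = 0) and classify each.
f'(x) = 3*x^2 + 14*x + 6

Solve f'(x) = 0:
  3*x^2 + 14*x + 6 = 0 has no rational roots; quadratic formula: x = (-14 ± √124)/6.
  ⇒ x = -7/3 - sqrt(31)/3 ≈ -4.1893, -7/3 + sqrt(31)/3 ≈ -0.4774

f''(x) = 6*x + 14
Second-derivative test at each critical point:
  f''(-4.1893) = -11.1355 < 0 → local maximum
  f''(-0.4774) = 11.1355 > 0 → local minimum

Critical points: x = -7/3 - sqrt(31)/3 ≈ -4.1893 (local maximum); x = -7/3 + sqrt(31)/3 ≈ -0.4774 (local minimum)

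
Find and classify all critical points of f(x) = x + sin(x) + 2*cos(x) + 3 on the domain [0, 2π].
f'(x) = -2*sin(x) + cos(x) + 1

Solve f'(x) = 0 on [0, 2π]:
  f'(x) = 0 ⇔ -2*sin(x) + cos(x) = -1. Write the left side as R·cos(x + φ) with R = √(1² + 2²) = sqrt(5), cos φ = sqrt(5)/5, sin φ = 2*sqrt(5)/5; then cos(x + φ) = -sqrt(5)/5. Solve for x and keep the solutions lying in [0, 2π].
  ⇒ x = atan(4/3) ≈ 0.9273, pi ≈ 3.1416

f''(x) = -sin(x) - 2*cos(x)
Second-derivative test at each critical point:
  f''(0.9273) = -2 < 0 → local maximum
  f''(3.1416) = 2 > 0 → local minimum

Critical points: x = atan(4/3) ≈ 0.9273 (local maximum); x = pi ≈ 3.1416 (local minimum)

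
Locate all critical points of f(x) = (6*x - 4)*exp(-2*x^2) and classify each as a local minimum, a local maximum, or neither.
f'(x) = 2*(-4*x*(3*x - 2) + 3)*exp(-2*x^2)

Solve f'(x) = 0:
  f'(x) = (-24*x^2 + 16*x + 6)·exp(-2*x^2) and exp(-2*x^2) > 0 for every x, so f'(x) = 0 ⇔ -24*x^2 + 16*x + 6 = 0.
  Factor: -24*x^2 + 16*x + 6 = -2*(12*x^2 - 8*x - 3); 12*x^2 - 8*x - 3 = 0 has no rational roots; quadratic formula: x = (8 ± √208)/24.
  ⇒ x = 1/3 - sqrt(13)/6 ≈ -0.2676, 1/3 + sqrt(13)/6 ≈ 0.9343

f''(x) = 8*(4*x^2*(3*x - 2) - 9*x + 2)*exp(-2*x^2)
Second-derivative test at each critical point:
  f''(-0.2676) = 24.9957 > 0 → local minimum
  f''(0.9343) = -5.0341 < 0 → local maximum

Critical points: x = 1/3 - sqrt(13)/6 ≈ -0.2676 (local minimum); x = 1/3 + sqrt(13)/6 ≈ 0.9343 (local maximum)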